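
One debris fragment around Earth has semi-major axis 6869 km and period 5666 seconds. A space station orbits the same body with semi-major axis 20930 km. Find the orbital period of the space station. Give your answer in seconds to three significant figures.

T₂ ≈ 30100 seconds

Kepler's third law: T² ∝ a³, so T₂ = T₁ (a₂/a₁)^(3/2).
a₂/a₁ = 3.047, (a₂/a₁)^(3/2) = 5.319.
T₂ = 5666 × 5.319 = 30140 seconds.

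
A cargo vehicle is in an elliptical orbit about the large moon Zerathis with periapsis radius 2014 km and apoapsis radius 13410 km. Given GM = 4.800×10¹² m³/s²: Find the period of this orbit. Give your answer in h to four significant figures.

Semi-major axis a = (r_p + r_a)/2 = (2014.0 + 13410)/2 = 7712.0 km = 7.712×10⁶ m.
By Kepler's third law T = 2π√(a³/μ) = 2π × 9.775×10³ = 6.142×10⁴ s.
= 17.06 h.

T ≈ 17.06 h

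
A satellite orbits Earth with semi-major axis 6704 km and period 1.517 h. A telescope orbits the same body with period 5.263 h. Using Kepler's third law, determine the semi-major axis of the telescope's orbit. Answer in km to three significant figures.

a₂ ≈ 15400 km

Kepler's third law: a³ ∝ T², so a₂ = a₁ (T₂/T₁)^(2/3).
T₂/T₁ = 3.469, (T₂/T₁)^(2/3) = 2.292.
a₂ = 6704 × 2.292 = 15360 km.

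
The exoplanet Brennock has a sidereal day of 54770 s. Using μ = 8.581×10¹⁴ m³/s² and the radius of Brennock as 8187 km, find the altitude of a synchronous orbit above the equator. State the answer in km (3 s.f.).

h_sync ≈ 32100 km

A synchronous orbit has period T, so by Kepler's third law a = (μT²/4π²)^(1/3).
μT²/4π² = 8.581×10¹⁴ × (5.477×10⁴)² / 39.48 = 6.520×10²² m³.
a = 4.025×10⁷ m = 40249 km.
Altitude h = a − R = 40249 − 8187 = 32062 km.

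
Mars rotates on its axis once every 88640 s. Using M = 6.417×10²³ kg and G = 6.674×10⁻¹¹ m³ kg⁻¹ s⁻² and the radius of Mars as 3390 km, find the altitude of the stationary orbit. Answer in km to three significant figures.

μ = GM = 6.674×10⁻¹¹ × 6.417×10²³ = 4.283×10¹³ m³/s².
A synchronous orbit has period T, so by Kepler's third law a = (μT²/4π²)^(1/3).
μT²/4π² = 4.283×10¹³ × (8.864×10⁴)² / 39.48 = 8.524×10²¹ m³.
a = 2.043×10⁷ m = 20427 km.
Altitude h = a − R = 20427 − 3390 = 17037 km.

h_sync ≈ 17000 km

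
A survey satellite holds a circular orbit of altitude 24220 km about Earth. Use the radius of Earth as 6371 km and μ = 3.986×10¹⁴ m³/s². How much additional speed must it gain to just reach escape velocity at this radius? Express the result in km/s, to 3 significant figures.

Δv ≈ 1.50 km/s

r = 6371 + 24220 = 30591 km = 3.0591×10⁷ m.
Circular speed v_c = √(μ/r) = 3610 m/s.
Escape speed v_esc = √(2μ/r) = √2 × v_c = 5105 m/s.
Δv = v_esc − v_c = 1495 m/s = 1.495 km/s.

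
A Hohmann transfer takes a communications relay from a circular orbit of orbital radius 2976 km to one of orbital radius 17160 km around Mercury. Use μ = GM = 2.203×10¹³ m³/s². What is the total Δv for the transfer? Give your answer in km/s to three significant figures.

Δv_total ≈ 1.35 km/s

r₁ = 2976 km = 2.976×10⁶ m.
r₂ = 17160 km = 1.716×10⁷ m.
Transfer ellipse a_t = (r₁ + r₂)/2 = 1.007×10⁷ m.
At r₁: circular v_c1 = √(μ/r₁) = 2721 m/s; transfer-periherm v_p = √[μ(2/r₁ − 1/a_t)] = 3552 m/s.
Δv₁ = v_p − v_c1 = 831.3 m/s.
At r₂: circular v_c2 = √(μ/r₂) = 1133 m/s; transfer-apoherm v_a = √[μ(2/r₂ − 1/a_t)] = 616.0 m/s.
Δv₂ = v_c2 − v_a = 517.0 m/s.
Total Δv = Δv₁ + Δv₂ = 1348 m/s = 1.348 km/s.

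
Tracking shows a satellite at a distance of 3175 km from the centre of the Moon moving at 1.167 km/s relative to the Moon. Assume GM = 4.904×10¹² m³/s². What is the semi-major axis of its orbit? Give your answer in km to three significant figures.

a ≈ 2840 km

r = 3.175×10⁶ m.
Specific orbital energy ε = v²/2 − μ/r = (1167)²/2 − 4.904×10¹²/3.175×10⁶ = -8.636×10⁵ J/kg.
Since ε = −μ/(2a), a = −μ/(2ε) = 2.839×10⁶ m = 2839.2 km.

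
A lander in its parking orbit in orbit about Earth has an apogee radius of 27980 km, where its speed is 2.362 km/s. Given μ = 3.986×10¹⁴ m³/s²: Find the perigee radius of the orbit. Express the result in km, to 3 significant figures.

r_a = 2.798×10⁷ m.
Specific energy ε = v²/2 − μ/r = -1.146×10⁷ J/kg, so a = −μ/(2ε) = 1.740×10⁷ m.
The apsides satisfy r_p + r_a = 2a, so the perigee radius is 2a − r_a = 6.813×10⁶ m = 6812.9 km.

perigee radius ≈ 6810 km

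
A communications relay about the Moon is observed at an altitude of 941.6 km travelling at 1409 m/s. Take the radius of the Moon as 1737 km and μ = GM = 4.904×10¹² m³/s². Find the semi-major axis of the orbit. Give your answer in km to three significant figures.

a ≈ 2930 km

r = 1737 + 941.6 = 2678.6 km = 2.679×10⁶ m.
Vis-viva rearranged: 1/a = 2/r − v²/μ = 7.467×10⁻⁷ − 4.048×10⁻⁷ = 3.418×10⁻⁷ m⁻¹.
a = 2.925×10⁶ m = 2925.4 km.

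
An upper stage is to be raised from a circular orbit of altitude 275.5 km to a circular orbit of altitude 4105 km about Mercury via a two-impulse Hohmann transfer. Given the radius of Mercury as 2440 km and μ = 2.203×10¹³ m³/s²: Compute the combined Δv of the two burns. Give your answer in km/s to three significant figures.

Δv_total ≈ 0.968 km/s

r₁ = 2440 + 275.5 = 2715.5 km = 2.7155×10⁶ m.
r₂ = 2440 + 4105 = 6545.0 km = 6.5450×10⁶ m.
Transfer ellipse a_t = (r₁ + r₂)/2 = 4.630×10⁶ m.
At r₁: circular v_c1 = √(μ/r₁) = 2848 m/s; transfer-periherm v_p = √[μ(2/r₁ − 1/a_t)] = 3386 m/s.
Δv₁ = v_p − v_c1 = 538.1 m/s.
At r₂: circular v_c2 = √(μ/r₂) = 1835 m/s; transfer-apoherm v_a = √[μ(2/r₂ − 1/a_t)] = 1405 m/s.
Δv₂ = v_c2 − v_a = 429.7 m/s.
Total Δv = Δv₁ + Δv₂ = 967.7 m/s = 0.9677 km/s.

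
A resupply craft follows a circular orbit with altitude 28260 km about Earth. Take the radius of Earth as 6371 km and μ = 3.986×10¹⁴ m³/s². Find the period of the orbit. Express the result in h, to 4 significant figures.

T ≈ 17.82 h

r = 6371 + 28260 = 34631 km = 3.4631×10⁷ m.
Kepler's third law: T = 2π√(r³/μ) = 2π√((3.463×10⁷)³ / 3.986×10¹⁴).
r³/μ = 1.042×10⁸ s², so T = 2π × 1.021×10⁴ = 6.414×10⁴ s.
Converting: 6.414×10⁴ s ÷ 3600 = 17.82 h.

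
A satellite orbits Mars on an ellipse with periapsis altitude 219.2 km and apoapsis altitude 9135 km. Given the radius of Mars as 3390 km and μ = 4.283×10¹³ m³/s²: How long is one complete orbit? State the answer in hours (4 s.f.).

r_p = 3390 + 219.2 = 3609.2 km = 3.6092×10⁶ m.
r_a = 3390 + 9135 = 12525 km = 1.2525×10⁷ m.
Semi-major axis a = (r_p + r_a)/2 = (3609.2 + 12525)/2 = 8067.1 km = 8.067×10⁶ m.
By Kepler's third law T = 2π√(a³/μ) = 2π × 3.501×10³ = 2.200×10⁴ s.
= 6.111 hours.

T ≈ 6.111 hours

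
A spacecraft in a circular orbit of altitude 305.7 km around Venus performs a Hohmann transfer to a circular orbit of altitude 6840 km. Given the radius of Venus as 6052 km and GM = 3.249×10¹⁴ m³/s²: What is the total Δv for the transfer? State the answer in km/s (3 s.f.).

r₁ = 6052 + 305.7 = 6357.7 km = 6.3577×10⁶ m.
r₂ = 6052 + 6840 = 12892 km = 1.2892×10⁷ m.
Transfer ellipse a_t = (r₁ + r₂)/2 = 9.625×10⁶ m.
At r₁: circular v_c1 = √(μ/r₁) = 7149 m/s; transfer-periapsis v_p = √[μ(2/r₁ − 1/a_t)] = 8273 m/s.
Δv₁ = v_p − v_c1 = 1125 m/s.
At r₂: circular v_c2 = √(μ/r₂) = 5020 m/s; transfer-apoapsis v_a = √[μ(2/r₂ − 1/a_t)] = 4080 m/s.
Δv₂ = v_c2 − v_a = 940.1 m/s.
Total Δv = Δv₁ + Δv₂ = 2065 m/s = 2.065 km/s.

Δv_total ≈ 2.06 km/s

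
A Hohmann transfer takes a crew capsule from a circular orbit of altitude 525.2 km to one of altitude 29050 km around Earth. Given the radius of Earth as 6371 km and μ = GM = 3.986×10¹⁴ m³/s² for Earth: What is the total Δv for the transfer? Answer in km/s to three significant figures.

r₁ = 6371 + 525.2 = 6896.2 km = 6.8962×10⁶ m.
r₂ = 6371 + 29050 = 35421 km = 3.5421×10⁷ m.
Transfer ellipse a_t = (r₁ + r₂)/2 = 2.116×10⁷ m.
At r₁: circular v_c1 = √(μ/r₁) = 7603 m/s; transfer-perigee v_p = √[μ(2/r₁ − 1/a_t)] = 9837 m/s.
Δv₁ = v_p − v_c1 = 2234 m/s.
At r₂: circular v_c2 = √(μ/r₂) = 3355 m/s; transfer-apogee v_a = √[μ(2/r₂ − 1/a_t)] = 1915 m/s.
Δv₂ = v_c2 − v_a = 1439 m/s.
Total Δv = Δv₁ + Δv₂ = 3674 m/s = 3.674 km/s.

Δv_total ≈ 3.67 km/s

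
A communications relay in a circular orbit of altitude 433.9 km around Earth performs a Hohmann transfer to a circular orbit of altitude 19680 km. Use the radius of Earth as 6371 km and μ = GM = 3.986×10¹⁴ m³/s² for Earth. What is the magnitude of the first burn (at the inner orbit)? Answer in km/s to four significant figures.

r₁ = 6371 + 433.9 = 6804.9 km = 6.8049×10⁶ m.
r₂ = 6371 + 19680 = 26051 km = 2.6051×10⁷ m.
Transfer ellipse a_t = (r₁ + r₂)/2 = 1.643×10⁷ m.
At r₁: circular v_c1 = √(μ/r₁) = 7653 m/s; transfer-perigee v_p = √[μ(2/r₁ − 1/a_t)] = 9638 m/s.
Δv₁ = v_p − v_c1 = 1984 m/s.
= 1.984 km/s.

Δv ≈ 1.984 km/s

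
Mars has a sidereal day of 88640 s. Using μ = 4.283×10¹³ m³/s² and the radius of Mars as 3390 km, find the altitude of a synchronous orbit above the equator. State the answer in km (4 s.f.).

A synchronous orbit has period T, so by Kepler's third law a = (μT²/4π²)^(1/3).
μT²/4π² = 4.283×10¹³ × (8.864×10⁴)² / 39.48 = 8.524×10²¹ m³.
a = 2.043×10⁷ m = 20428 km.
Altitude h = a − R = 20428 − 3390 = 17038 km.

h_sync ≈ 17040 km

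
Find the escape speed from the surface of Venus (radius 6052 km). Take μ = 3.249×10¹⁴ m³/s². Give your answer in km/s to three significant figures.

r = R = 6.052×10⁶ m.
Escape speed v_esc = √(2μ/r) = √(2 × 3.249×10¹⁴ / 6.052×10⁶) = √(1.074×10⁸) = 10360 m/s.
= 10.36 km/s.

v_esc ≈ 10.4 km/s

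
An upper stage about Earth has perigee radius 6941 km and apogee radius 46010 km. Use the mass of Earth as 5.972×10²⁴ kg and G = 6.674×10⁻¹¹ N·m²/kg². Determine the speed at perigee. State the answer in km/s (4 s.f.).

v ≈ 9.990 km/s

μ = GM = 6.674×10⁻¹¹ × 5.972×10²⁴ = 3.986×10¹⁴ m³/s².
Semi-major axis a = (r_p + r_a)/2 = 26476 km = 2.648×10⁷ m.
Vis-viva: v² = μ(2/r − 1/a) = 3.986×10¹⁴ × (2.881×10⁻⁷ − 3.777×10⁻⁸) = 9.979×10⁷ m²/s².
v = 9990 m/s = 9.990 km/s.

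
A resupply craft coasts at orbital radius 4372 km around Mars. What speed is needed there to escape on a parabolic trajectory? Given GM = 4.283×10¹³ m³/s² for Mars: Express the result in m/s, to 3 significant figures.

r = 4372 km = 4.372×10⁶ m.
Escape speed v_esc = √(2μ/r) = √(2 × 4.283×10¹³ / 4.372×10⁶) = √(1.959×10⁷) = 4426 m/s.

v_esc ≈ 4430 m/s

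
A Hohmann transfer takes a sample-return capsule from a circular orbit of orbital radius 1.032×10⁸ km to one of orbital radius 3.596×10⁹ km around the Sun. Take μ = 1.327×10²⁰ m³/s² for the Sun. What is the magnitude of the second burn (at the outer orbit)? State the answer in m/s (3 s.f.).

r₁ = 1.032×10⁸ km = 1.032×10¹¹ m.
r₂ = 3.596×10⁹ km = 3.596×10¹² m.
Transfer ellipse a_t = (r₁ + r₂)/2 = 1.850×10¹² m.
At r₁: circular v_c1 = √(μ/r₁) = 35860 m/s; transfer-perihelion v_p = √[μ(2/r₁ − 1/a_t)] = 50000 m/s.
At r₂: circular v_c2 = √(μ/r₂) = 6075 m/s; transfer-aphelion v_a = √[μ(2/r₂ − 1/a_t)] = 1435 m/s.
Δv₂ = v_c2 − v_a = 4640 m/s.

Δv ≈ 4640 m/s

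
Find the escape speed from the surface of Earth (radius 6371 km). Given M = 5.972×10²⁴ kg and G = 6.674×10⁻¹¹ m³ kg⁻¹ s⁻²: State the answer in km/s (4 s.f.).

v_esc ≈ 11.19 km/s

μ = GM = 6.674×10⁻¹¹ × 5.972×10²⁴ = 3.986×10¹⁴ m³/s².
r = R = 6.371×10⁶ m.
Escape speed v_esc = √(2μ/r) = √(2 × 3.986×10¹⁴ / 6.371×10⁶) = √(1.251×10⁸) = 11190 m/s.
= 11.19 km/s.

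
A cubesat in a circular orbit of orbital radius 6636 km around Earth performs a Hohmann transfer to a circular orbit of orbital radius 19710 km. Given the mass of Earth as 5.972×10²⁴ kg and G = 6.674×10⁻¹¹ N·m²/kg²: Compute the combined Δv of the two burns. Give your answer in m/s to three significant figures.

Δv_total ≈ 3040 m/s

μ = GM = 6.674×10⁻¹¹ × 5.972×10²⁴ = 3.986×10¹⁴ m³/s².
r₁ = 6636 km = 6.636×10⁶ m.
r₂ = 19710 km = 1.971×10⁷ m.
Transfer ellipse a_t = (r₁ + r₂)/2 = 1.317×10⁷ m.
At r₁: circular v_c1 = √(μ/r₁) = 7750 m/s; transfer-perigee v_p = √[μ(2/r₁ − 1/a_t)] = 9480 m/s.
Δv₁ = v_p − v_c1 = 1730 m/s.
At r₂: circular v_c2 = √(μ/r₂) = 4497 m/s; transfer-apogee v_a = √[μ(2/r₂ − 1/a_t)] = 3192 m/s.
Δv₂ = v_c2 − v_a = 1305 m/s.
Total Δv = Δv₁ + Δv₂ = 3035 m/s.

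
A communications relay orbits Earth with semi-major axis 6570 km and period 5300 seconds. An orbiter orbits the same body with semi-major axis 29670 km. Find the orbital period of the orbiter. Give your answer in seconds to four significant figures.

Kepler's third law: T² ∝ a³, so T₂ = T₁ (a₂/a₁)^(3/2).
a₂/a₁ = 4.516, (a₂/a₁)^(3/2) = 9.597.
T₂ = 5300 × 9.597 = 50860 seconds.

T₂ ≈ 50860 seconds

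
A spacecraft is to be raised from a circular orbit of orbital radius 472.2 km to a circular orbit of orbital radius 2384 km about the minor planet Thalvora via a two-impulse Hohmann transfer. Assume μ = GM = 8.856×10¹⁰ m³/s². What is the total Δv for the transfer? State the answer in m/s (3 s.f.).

Δv_total ≈ 208 m/s

r₁ = 472.2 km = 4.722×10⁵ m.
r₂ = 2384 km = 2.384×10⁶ m.
Transfer ellipse a_t = (r₁ + r₂)/2 = 1.428×10⁶ m.
At r₁: circular v_c1 = √(μ/r₁) = 433.1 m/s; transfer-periapsis v_p = √[μ(2/r₁ − 1/a_t)] = 559.5 m/s.
Δv₁ = v_p − v_c1 = 126.5 m/s.
At r₂: circular v_c2 = √(μ/r₂) = 192.7 m/s; transfer-apoapsis v_a = √[μ(2/r₂ − 1/a_t)] = 110.8 m/s.
Δv₂ = v_c2 − v_a = 81.91 m/s.
Total Δv = Δv₁ + Δv₂ = 208.4 m/s.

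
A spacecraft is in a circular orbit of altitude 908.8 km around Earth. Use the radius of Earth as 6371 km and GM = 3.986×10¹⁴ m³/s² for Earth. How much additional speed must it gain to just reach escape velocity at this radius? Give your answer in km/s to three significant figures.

Δv ≈ 3.07 km/s

r = 6371 + 908.8 = 7279.8 km = 7.2798×10⁶ m.
Circular speed v_c = √(μ/r) = 7400 m/s.
Escape speed v_esc = √(2μ/r) = √2 × v_c = 10460 m/s.
Δv = v_esc − v_c = 3065 m/s = 3.065 km/s.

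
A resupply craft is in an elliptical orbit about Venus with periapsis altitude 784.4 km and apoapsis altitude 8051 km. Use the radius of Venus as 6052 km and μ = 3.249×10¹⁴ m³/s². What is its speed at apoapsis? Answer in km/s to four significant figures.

v ≈ 3.879 km/s

r_p = 6052 + 784.4 = 6836.4 km = 6.8364×10⁶ m.
r_a = 6052 + 8051 = 14103 km = 1.4103×10⁷ m.
Semi-major axis a = (r_p + r_a)/2 = 10470 km = 1.047×10⁷ m.
Vis-viva: v² = μ(2/r − 1/a) = 3.249×10¹⁴ × (1.418×10⁻⁷ − 9.551×10⁻⁸) = 1.504×10⁷ m²/s².
v = 3879 m/s = 3.879 km/s.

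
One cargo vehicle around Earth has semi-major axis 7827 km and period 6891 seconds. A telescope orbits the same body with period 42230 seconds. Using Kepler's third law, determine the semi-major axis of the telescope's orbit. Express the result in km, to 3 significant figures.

Kepler's third law: a³ ∝ T², so a₂ = a₁ (T₂/T₁)^(2/3).
T₂/T₁ = 6.128, (T₂/T₁)^(2/3) = 3.349.
a₂ = 7827 × 3.349 = 26210 km.

a₂ ≈ 26200 km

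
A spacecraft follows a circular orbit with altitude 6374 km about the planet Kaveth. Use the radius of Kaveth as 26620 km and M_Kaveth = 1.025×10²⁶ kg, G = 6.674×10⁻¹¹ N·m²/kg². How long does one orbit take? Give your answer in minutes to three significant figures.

T ≈ 240 minutes

μ = GM = 6.674×10⁻¹¹ × 1.025×10²⁶ = 6.841×10¹⁵ m³/s².
r = 26620 + 6374 = 32994 km = 3.2994×10⁷ m.
Kepler's third law: T = 2π√(r³/μ) = 2π√((3.299×10⁷)³ / 6.841×10¹⁵).
r³/μ = 5.250×10⁶ s², so T = 2π × 2.291×10³ = 1.440×10⁴ s.
Converting: 1.440×10⁴ s ÷ 60.00 = 240.0 minutes.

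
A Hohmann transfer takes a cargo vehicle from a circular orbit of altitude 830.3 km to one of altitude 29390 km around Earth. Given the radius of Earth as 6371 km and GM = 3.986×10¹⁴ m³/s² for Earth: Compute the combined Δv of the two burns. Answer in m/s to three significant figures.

r₁ = 6371 + 830.3 = 7201.3 km = 7.2013×10⁶ m.
r₂ = 6371 + 29390 = 35761 km = 3.5761×10⁷ m.
Transfer ellipse a_t = (r₁ + r₂)/2 = 2.148×10⁷ m.
At r₁: circular v_c1 = √(μ/r₁) = 7440 m/s; transfer-perigee v_p = √[μ(2/r₁ − 1/a_t)] = 9599 m/s.
Δv₁ = v_p − v_c1 = 2159 m/s.
At r₂: circular v_c2 = √(μ/r₂) = 3339 m/s; transfer-apogee v_a = √[μ(2/r₂ − 1/a_t)] = 1933 m/s.
Δv₂ = v_c2 − v_a = 1406 m/s.
Total Δv = Δv₁ + Δv₂ = 3565 m/s.

Δv_total ≈ 3570 m/s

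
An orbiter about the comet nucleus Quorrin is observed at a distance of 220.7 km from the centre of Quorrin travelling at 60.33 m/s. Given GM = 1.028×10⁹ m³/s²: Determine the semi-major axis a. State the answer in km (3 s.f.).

r = 2.207×10⁵ m.
Specific orbital energy ε = v²/2 − μ/r = (60.33)²/2 − 1.028×10⁹/2.207×10⁵ = -2.838×10³ J/kg.
Since ε = −μ/(2a), a = −μ/(2ε) = 1.811×10⁵ m = 181.11 km.

a ≈ 181 km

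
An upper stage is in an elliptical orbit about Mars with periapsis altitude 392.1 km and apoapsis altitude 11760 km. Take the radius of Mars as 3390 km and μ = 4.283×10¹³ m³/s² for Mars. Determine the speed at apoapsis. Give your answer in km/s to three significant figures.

r_p = 3390 + 392.1 = 3782.1 km = 3.7821×10⁶ m.
r_a = 3390 + 11760 = 15150 km = 1.5150×10⁷ m.
Semi-major axis a = (r_p + r_a)/2 = 9466.0 km = 9.466×10⁶ m.
Vis-viva: v² = μ(2/r − 1/a) = 4.283×10¹³ × (1.320×10⁻⁷ − 1.056×10⁻⁷) = 1.130×10⁶ m²/s².
v = 1063 m/s = 1.063 km/s.

v ≈ 1.06 km/s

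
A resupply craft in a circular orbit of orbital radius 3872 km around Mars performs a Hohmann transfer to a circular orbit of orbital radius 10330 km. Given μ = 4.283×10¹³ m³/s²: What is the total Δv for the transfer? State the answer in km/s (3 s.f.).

r₁ = 3872 km = 3.872×10⁶ m.
r₂ = 10330 km = 1.033×10⁷ m.
Transfer ellipse a_t = (r₁ + r₂)/2 = 7.101×10⁶ m.
At r₁: circular v_c1 = √(μ/r₁) = 3326 m/s; transfer-periapsis v_p = √[μ(2/r₁ − 1/a_t)] = 4011 m/s.
Δv₁ = v_p − v_c1 = 685.5 m/s.
At r₂: circular v_c2 = √(μ/r₂) = 2036 m/s; transfer-apoapsis v_a = √[μ(2/r₂ − 1/a_t)] = 1504 m/s.
Δv₂ = v_c2 − v_a = 532.6 m/s.
Total Δv = Δv₁ + Δv₂ = 1218 m/s = 1.218 km/s.

Δv_total ≈ 1.22 km/s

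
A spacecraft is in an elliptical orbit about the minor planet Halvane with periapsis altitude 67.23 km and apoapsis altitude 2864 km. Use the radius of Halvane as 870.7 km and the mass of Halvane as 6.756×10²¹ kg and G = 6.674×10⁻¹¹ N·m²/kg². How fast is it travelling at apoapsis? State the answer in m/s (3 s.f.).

μ = GM = 6.674×10⁻¹¹ × 6.756×10²¹ = 4.509×10¹¹ m³/s².
r_p = 870.7 + 67.23 = 937.93 km = 9.3793×10⁵ m.
r_a = 870.7 + 2864 = 3734.7 km = 3.7347×10⁶ m.
Semi-major axis a = (r_p + r_a)/2 = 2336.3 km = 2.336×10⁶ m.
Vis-viva: v² = μ(2/r − 1/a) = 4.509×10¹¹ × (5.355×10⁻⁷ − 4.280×10⁻⁷) = 4.847×10⁴ m²/s².
v = 220.2 m/s.

v ≈ 220 m/s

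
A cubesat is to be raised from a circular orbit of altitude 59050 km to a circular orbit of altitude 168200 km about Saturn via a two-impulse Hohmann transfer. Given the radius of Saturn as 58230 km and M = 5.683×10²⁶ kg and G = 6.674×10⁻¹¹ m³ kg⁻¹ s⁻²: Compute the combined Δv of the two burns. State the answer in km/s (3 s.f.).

Δv_total ≈ 4.91 km/s

μ = GM = 6.674×10⁻¹¹ × 5.683×10²⁶ = 3.793×10¹⁶ m³/s².
r₁ = 58230 + 59050 = 117280 km = 1.1728×10⁸ m.
r₂ = 58230 + 168200 = 226430 km = 2.2643×10⁸ m.
Transfer ellipse a_t = (r₁ + r₂)/2 = 1.719×10⁸ m.
At r₁: circular v_c1 = √(μ/r₁) = 17980 m/s; transfer-perikrone v_p = √[μ(2/r₁ − 1/a_t)] = 20640 m/s.
Δv₁ = v_p − v_c1 = 2659 m/s.
At r₂: circular v_c2 = √(μ/r₂) = 12940 m/s; transfer-apokrone v_a = √[μ(2/r₂ − 1/a_t)] = 10690 m/s.
Δv₂ = v_c2 − v_a = 2251 m/s.
Total Δv = Δv₁ + Δv₂ = 4910 m/s = 4.910 km/s.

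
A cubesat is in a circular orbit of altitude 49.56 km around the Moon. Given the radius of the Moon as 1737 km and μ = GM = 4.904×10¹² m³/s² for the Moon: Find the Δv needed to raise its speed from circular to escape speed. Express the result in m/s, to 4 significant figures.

r = 1737 + 49.56 = 1786.6 km = 1.7866×10⁶ m.
Circular speed v_c = √(μ/r) = 1657 m/s.
Escape speed v_esc = √(2μ/r) = √2 × v_c = 2343 m/s.
Δv = v_esc − v_c = 686.3 m/s.

Δv ≈ 686.3 m/s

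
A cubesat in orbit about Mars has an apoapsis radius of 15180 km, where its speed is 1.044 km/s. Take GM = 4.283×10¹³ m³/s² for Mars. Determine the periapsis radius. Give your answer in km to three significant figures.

r_a = 1.518×10⁷ m.
Specific energy ε = v²/2 − μ/r = -2.277×10⁶ J/kg, so a = −μ/(2ε) = 9.407×10⁶ m.
The apsides satisfy r_p + r_a = 2a, so the periapsis radius is 2a − r_a = 3.634×10⁶ m = 3633.9 km.

periapsis radius ≈ 3630 km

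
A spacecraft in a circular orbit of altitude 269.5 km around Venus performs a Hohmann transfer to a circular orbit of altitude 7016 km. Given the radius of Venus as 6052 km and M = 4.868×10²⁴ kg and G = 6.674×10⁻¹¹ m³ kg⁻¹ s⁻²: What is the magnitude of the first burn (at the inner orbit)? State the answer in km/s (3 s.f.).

Δv ≈ 1.15 km/s

μ = GM = 6.674×10⁻¹¹ × 4.868×10²⁴ = 3.249×10¹⁴ m³/s².
r₁ = 6052 + 269.5 = 6321.5 km = 6.3215×10⁶ m.
r₂ = 6052 + 7016 = 13068 km = 1.3068×10⁷ m.
Transfer ellipse a_t = (r₁ + r₂)/2 = 9.695×10⁶ m.
At r₁: circular v_c1 = √(μ/r₁) = 7169 m/s; transfer-periapsis v_p = √[μ(2/r₁ − 1/a_t)] = 8323 m/s.
Δv₁ = v_p − v_c1 = 1154 m/s.
= 1.154 km/s.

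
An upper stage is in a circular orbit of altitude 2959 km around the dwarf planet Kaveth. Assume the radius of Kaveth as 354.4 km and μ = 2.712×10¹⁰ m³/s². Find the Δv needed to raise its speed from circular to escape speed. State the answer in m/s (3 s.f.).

Δv ≈ 37.5 m/s

r = 354.4 + 2959 = 3313.4 km = 3.3134×10⁶ m.
Circular speed v_c = √(μ/r) = 90.47 m/s.
Escape speed v_esc = √(2μ/r) = √2 × v_c = 127.9 m/s.
Δv = v_esc − v_c = 37.47 m/s.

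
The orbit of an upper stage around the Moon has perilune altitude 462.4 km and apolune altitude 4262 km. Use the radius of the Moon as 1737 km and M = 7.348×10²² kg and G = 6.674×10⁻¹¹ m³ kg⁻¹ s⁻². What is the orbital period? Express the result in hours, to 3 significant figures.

T ≈ 6.54 hours

μ = GM = 6.674×10⁻¹¹ × 7.348×10²² = 4.904×10¹² m³/s².
r_p = 1737 + 462.4 = 2199.4 km = 2.1994×10⁶ m.
r_a = 1737 + 4262 = 5999.0 km = 5.9990×10⁶ m.
Semi-major axis a = (r_p + r_a)/2 = (2199.4 + 5999.0)/2 = 4099.2 km = 4.099×10⁶ m.
By Kepler's third law T = 2π√(a³/μ) = 2π × 3.748×10³ = 2.355×10⁴ s.
= 6.541 hours.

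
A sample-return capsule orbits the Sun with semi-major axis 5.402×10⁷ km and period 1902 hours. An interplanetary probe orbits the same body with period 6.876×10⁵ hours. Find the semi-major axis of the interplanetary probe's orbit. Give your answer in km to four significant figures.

a₂ ≈ 2.741×10⁹ km

Kepler's third law: a³ ∝ T², so a₂ = a₁ (T₂/T₁)^(2/3).
T₂/T₁ = 361.5, (T₂/T₁)^(2/3) = 50.75.
a₂ = 5.402×10⁷ × 50.75 = 2.741×10⁹ km.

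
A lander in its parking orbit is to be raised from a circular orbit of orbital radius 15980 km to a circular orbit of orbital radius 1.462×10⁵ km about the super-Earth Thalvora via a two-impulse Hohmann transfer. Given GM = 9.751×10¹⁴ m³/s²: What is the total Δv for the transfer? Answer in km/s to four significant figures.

r₁ = 15980 km = 1.598×10⁷ m.
r₂ = 1.462×10⁵ km = 1.462×10⁸ m.
Transfer ellipse a_t = (r₁ + r₂)/2 = 8.109×10⁷ m.
At r₁: circular v_c1 = √(μ/r₁) = 7812 m/s; transfer-periapsis v_p = √[μ(2/r₁ − 1/a_t)] = 10490 m/s.
Δv₁ = v_p − v_c1 = 2677 m/s.
At r₂: circular v_c2 = √(μ/r₂) = 2583 m/s; transfer-apoapsis v_a = √[μ(2/r₂ − 1/a_t)] = 1146 m/s.
Δv₂ = v_c2 − v_a = 1436 m/s.
Total Δv = Δv₁ + Δv₂ = 4113 m/s = 4.113 km/s.

Δv_total ≈ 4.113 km/s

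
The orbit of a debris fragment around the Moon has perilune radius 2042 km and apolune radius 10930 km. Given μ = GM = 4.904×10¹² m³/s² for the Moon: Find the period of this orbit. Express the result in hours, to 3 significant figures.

Semi-major axis a = (r_p + r_a)/2 = (2042.0 + 10930)/2 = 6486.0 km = 6.486×10⁶ m.
By Kepler's third law T = 2π√(a³/μ) = 2π × 7.459×10³ = 4.687×10⁴ s.
= 13.02 hours.

T ≈ 13.0 hours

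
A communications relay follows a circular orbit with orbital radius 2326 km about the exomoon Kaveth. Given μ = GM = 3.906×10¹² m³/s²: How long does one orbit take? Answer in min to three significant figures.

T ≈ 188 min

r = 2326 km = 2.326×10⁶ m.
Kepler's third law: T = 2π√(r³/μ) = 2π√((2.326×10⁶)³ / 3.906×10¹²).
r³/μ = 3.222×10⁶ s², so T = 2π × 1.795×10³ = 1.128×10⁴ s.
Converting: 1.128×10⁴ s ÷ 60.00 = 188.0 min.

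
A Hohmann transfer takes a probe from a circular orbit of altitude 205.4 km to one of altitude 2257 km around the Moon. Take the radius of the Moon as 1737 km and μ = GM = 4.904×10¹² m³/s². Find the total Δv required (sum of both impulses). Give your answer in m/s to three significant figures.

r₁ = 1737 + 205.4 = 1942.4 km = 1.9424×10⁶ m.
r₂ = 1737 + 2257 = 3994.0 km = 3.9940×10⁶ m.
Transfer ellipse a_t = (r₁ + r₂)/2 = 2.968×10⁶ m.
At r₁: circular v_c1 = √(μ/r₁) = 1589 m/s; transfer-perilune v_p = √[μ(2/r₁ − 1/a_t)] = 1843 m/s.
Δv₁ = v_p − v_c1 = 254.2 m/s.
At r₂: circular v_c2 = √(μ/r₂) = 1108 m/s; transfer-apolune v_a = √[μ(2/r₂ − 1/a_t)] = 896.4 m/s.
Δv₂ = v_c2 − v_a = 211.7 m/s.
Total Δv = Δv₁ + Δv₂ = 465.9 m/s.

Δv_total ≈ 466 m/s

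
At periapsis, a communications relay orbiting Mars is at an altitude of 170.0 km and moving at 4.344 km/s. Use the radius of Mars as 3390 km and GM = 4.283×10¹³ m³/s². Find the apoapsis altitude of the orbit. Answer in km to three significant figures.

apoapsis altitude ≈ 9550 km

r_p = 3390 + 170.0 = 3560.0 km = 3.560×10⁶ m.
Specific energy ε = v²/2 − μ/r = -2.596×10⁶ J/kg, so a = −μ/(2ε) = 8.250×10⁶ m.
The apsides satisfy r_p + r_a = 2a, so the apoapsis radius is 2a − r_p = 1.294×10⁷ m = 12940 km.
Apoapsis altitude = 12940 − 3390 = 9550.2 km.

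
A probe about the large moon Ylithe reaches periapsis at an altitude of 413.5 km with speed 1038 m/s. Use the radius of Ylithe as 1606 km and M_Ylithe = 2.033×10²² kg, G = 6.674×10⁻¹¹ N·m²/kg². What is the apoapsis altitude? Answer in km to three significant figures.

μ = GM = 6.674×10⁻¹¹ × 2.033×10²² = 1.357×10¹² m³/s².
r_p = 1606 + 413.5 = 2019.5 km = 2.020×10⁶ m.
Specific energy ε = v²/2 − μ/r = -1.331×10⁵ J/kg, so a = −μ/(2ε) = 5.096×10⁶ m.
The apsides satisfy r_p + r_a = 2a, so the apoapsis radius is 2a − r_p = 8.172×10⁶ m = 8171.5 km.
Apoapsis altitude = 8171.5 − 1606 = 6565.5 km.

apoapsis altitude ≈ 6570 km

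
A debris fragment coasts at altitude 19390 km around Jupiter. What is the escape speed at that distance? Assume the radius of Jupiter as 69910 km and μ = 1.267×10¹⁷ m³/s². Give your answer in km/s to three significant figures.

r = 69910 + 19390 = 89300 km = 8.9300×10⁷ m.
Escape speed v_esc = √(2μ/r) = √(2 × 1.267×10¹⁷ / 8.930×10⁷) = √(2.838×10⁹) = 53270 m/s.
= 53.27 km/s.

v_esc ≈ 53.3 km/s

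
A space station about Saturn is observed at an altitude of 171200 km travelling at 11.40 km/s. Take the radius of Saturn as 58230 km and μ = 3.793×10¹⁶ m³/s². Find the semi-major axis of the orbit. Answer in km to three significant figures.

r = 58230 + 171200 = 2.2943×10⁵ km = 2.294×10⁸ m.
Vis-viva rearranged: 1/a = 2/r − v²/μ = 8.717×10⁻⁹ − 3.426×10⁻⁹ = 5.291×10⁻⁹ m⁻¹.
a = 1.890×10⁸ m = 1.8900×10⁵ km.

a ≈ 1.89×10⁵ km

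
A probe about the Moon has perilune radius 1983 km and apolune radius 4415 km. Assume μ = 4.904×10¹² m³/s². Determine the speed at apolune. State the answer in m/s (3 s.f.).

v ≈ 830 m/s

Semi-major axis a = (r_p + r_a)/2 = 3199.0 km = 3.199×10⁶ m.
Vis-viva: v² = μ(2/r − 1/a) = 4.904×10¹² × (4.530×10⁻⁷ − 3.126×10⁻⁷) = 6.885×10⁵ m²/s².
v = 829.8 m/s.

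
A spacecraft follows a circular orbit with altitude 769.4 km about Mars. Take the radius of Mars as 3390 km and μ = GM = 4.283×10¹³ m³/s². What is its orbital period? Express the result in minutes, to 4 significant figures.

r = 3390 + 769.4 = 4159.4 km = 4.1594×10⁶ m.
Kepler's third law: T = 2π√(r³/μ) = 2π√((4.159×10⁶)³ / 4.283×10¹³).
r³/μ = 1.680×10⁶ s², so T = 2π × 1.296×10³ = 8.144×10³ s.
Converting: 8.144×10³ s ÷ 60.00 = 135.7 minutes.

T ≈ 135.7 minutes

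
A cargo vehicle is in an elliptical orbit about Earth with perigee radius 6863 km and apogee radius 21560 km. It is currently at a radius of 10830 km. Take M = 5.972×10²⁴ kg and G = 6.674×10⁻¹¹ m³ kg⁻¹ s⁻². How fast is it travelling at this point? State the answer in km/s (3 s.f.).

v ≈ 6.75 km/s

μ = GM = 6.674×10⁻¹¹ × 5.972×10²⁴ = 3.986×10¹⁴ m³/s².
Semi-major axis a = (r_p + r_a)/2 = 14212 km = 1.421×10⁷ m.
Vis-viva: v² = μ(2/r − 1/a) = 3.986×10¹⁴ × (1.847×10⁻⁷ − 7.037×10⁻⁸) = 4.556×10⁷ m²/s².
v = 6750 m/s = 6.750 km/s.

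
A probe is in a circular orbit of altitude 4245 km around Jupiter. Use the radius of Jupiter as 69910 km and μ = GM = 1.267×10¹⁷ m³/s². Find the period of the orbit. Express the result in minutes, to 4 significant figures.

r = 69910 + 4245 = 74155 km = 7.4155×10⁷ m.
Kepler's third law: T = 2π√(r³/μ) = 2π√((7.416×10⁷)³ / 1.267×10¹⁷).
r³/μ = 3.218×10⁶ s², so T = 2π × 1.794×10³ = 1.127×10⁴ s.
Converting: 1.127×10⁴ s ÷ 60.00 = 187.9 minutes.

T ≈ 187.9 minutes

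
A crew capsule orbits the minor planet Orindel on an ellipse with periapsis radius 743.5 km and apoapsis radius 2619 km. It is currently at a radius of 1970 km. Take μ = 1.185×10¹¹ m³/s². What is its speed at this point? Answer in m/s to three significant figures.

v ≈ 223 m/s

Semi-major axis a = (r_p + r_a)/2 = 1681.2 km = 1.681×10⁶ m.
Vis-viva: v² = μ(2/r − 1/a) = 1.185×10¹¹ × (1.015×10⁻⁶ − 5.948×10⁻⁷) = 4.982×10⁴ m²/s².
v = 223.2 m/s.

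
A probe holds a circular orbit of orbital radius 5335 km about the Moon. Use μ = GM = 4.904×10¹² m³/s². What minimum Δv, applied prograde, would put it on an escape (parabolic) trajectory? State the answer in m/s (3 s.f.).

Δv ≈ 397 m/s

r = 5335 km = 5.335×10⁶ m.
Circular speed v_c = √(μ/r) = 958.8 m/s.
Escape speed v_esc = √(2μ/r) = √2 × v_c = 1356 m/s.
Δv = v_esc − v_c = 397.1 m/s.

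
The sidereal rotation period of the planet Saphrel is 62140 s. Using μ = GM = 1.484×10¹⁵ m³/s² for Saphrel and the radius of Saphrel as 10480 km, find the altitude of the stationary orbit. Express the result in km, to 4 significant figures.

A synchronous orbit has period T, so by Kepler's third law a = (μT²/4π²)^(1/3).
μT²/4π² = 1.484×10¹⁵ × (6.214×10⁴)² / 39.48 = 1.451×10²³ m³.
a = 5.255×10⁷ m = 52554 km.
Altitude h = a − R = 52554 − 10480 = 42074 km.

h_sync ≈ 42070 km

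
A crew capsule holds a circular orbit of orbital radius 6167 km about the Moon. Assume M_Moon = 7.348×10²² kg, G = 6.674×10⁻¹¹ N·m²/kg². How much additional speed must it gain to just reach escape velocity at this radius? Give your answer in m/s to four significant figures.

μ = GM = 6.674×10⁻¹¹ × 7.348×10²² = 4.904×10¹² m³/s².
r = 6167 km = 6.167×10⁶ m.
Circular speed v_c = √(μ/r) = 891.7 m/s.
Escape speed v_esc = √(2μ/r) = √2 × v_c = 1261 m/s.
Δv = v_esc − v_c = 369.4 m/s.

Δv ≈ 369.4 m/s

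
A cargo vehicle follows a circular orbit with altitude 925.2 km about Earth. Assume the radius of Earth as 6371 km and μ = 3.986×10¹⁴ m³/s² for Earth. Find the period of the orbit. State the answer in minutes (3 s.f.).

r = 6371 + 925.2 = 7296.2 km = 7.2962×10⁶ m.
Kepler's third law: T = 2π√(r³/μ) = 2π√((7.296×10⁶)³ / 3.986×10¹⁴).
r³/μ = 9.744×10⁵ s², so T = 2π × 9.871×10² = 6.202×10³ s.
Converting: 6.202×10³ s ÷ 60.00 = 103.4 minutes.

T ≈ 103 minutes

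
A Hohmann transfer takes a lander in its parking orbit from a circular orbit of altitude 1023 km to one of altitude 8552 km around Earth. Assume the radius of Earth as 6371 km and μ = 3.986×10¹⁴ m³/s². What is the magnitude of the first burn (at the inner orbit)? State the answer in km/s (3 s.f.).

Δv ≈ 1.15 km/s

r₁ = 6371 + 1023 = 7394.0 km = 7.3940×10⁶ m.
r₂ = 6371 + 8552 = 14923 km = 1.4923×10⁷ m.
Transfer ellipse a_t = (r₁ + r₂)/2 = 1.116×10⁷ m.
At r₁: circular v_c1 = √(μ/r₁) = 7342 m/s; transfer-perigee v_p = √[μ(2/r₁ − 1/a_t)] = 8491 m/s.
Δv₁ = v_p − v_c1 = 1149 m/s.
= 1.149 km/s.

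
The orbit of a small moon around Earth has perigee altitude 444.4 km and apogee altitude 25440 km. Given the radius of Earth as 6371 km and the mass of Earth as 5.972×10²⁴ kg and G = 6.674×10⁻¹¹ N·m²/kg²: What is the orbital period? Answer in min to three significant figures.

μ = GM = 6.674×10⁻¹¹ × 5.972×10²⁴ = 3.986×10¹⁴ m³/s².
r_p = 6371 + 444.4 = 6815.4 km = 6.8154×10⁶ m.
r_a = 6371 + 25440 = 31811 km = 3.1811×10⁷ m.
Semi-major axis a = (r_p + r_a)/2 = (6815.4 + 31811)/2 = 19313 km = 1.931×10⁷ m.
By Kepler's third law T = 2π√(a³/μ) = 2π × 4.251×10³ = 2.671×10⁴ s.
= 445.2 min.

T ≈ 445 min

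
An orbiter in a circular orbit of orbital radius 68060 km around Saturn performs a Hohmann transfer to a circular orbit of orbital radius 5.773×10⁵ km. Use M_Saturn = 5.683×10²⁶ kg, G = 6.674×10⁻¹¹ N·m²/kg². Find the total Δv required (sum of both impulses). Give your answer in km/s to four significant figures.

Δv_total ≈ 12.35 km/s

μ = GM = 6.674×10⁻¹¹ × 5.683×10²⁶ = 3.793×10¹⁶ m³/s².
r₁ = 68060 km = 6.806×10⁷ m.
r₂ = 5.773×10⁵ km = 5.773×10⁸ m.
Transfer ellipse a_t = (r₁ + r₂)/2 = 3.227×10⁸ m.
At r₁: circular v_c1 = √(μ/r₁) = 23610 m/s; transfer-perikrone v_p = √[μ(2/r₁ − 1/a_t)] = 31580 m/s.
Δv₁ = v_p − v_c1 = 7969 m/s.
At r₂: circular v_c2 = √(μ/r₂) = 8106 m/s; transfer-apokrone v_a = √[μ(2/r₂ − 1/a_t)] = 3723 m/s.
Δv₂ = v_c2 − v_a = 4383 m/s.
Total Δv = Δv₁ + Δv₂ = 12350 m/s = 12.35 km/s.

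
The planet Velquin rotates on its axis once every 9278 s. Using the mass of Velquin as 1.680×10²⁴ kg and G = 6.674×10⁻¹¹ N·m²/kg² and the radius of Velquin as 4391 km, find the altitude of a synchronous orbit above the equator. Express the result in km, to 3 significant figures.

μ = GM = 6.674×10⁻¹¹ × 1.680×10²⁴ = 1.121×10¹⁴ m³/s².
A synchronous orbit has period T, so by Kepler's third law a = (μT²/4π²)^(1/3).
μT²/4π² = 1.121×10¹⁴ × (9.278×10³)² / 39.48 = 2.445×10²⁰ m³.
a = 6.253×10⁶ m = 6252.9 km.
Altitude h = a − R = 6252.9 − 4391 = 1861.9 km.

h_sync ≈ 1860 km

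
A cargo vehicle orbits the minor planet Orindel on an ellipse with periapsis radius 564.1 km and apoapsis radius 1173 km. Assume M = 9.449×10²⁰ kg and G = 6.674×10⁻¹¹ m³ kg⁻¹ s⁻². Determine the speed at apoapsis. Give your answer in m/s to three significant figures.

v ≈ 187 m/s

μ = GM = 6.674×10⁻¹¹ × 9.449×10²⁰ = 6.306×10¹⁰ m³/s².
Semi-major axis a = (r_p + r_a)/2 = 868.55 km = 8.686×10⁵ m.
Vis-viva: v² = μ(2/r − 1/a) = 6.306×10¹⁰ × (1.705×10⁻⁶ − 1.151×10⁻⁶) = 3.492×10⁴ m²/s².
v = 186.9 m/s.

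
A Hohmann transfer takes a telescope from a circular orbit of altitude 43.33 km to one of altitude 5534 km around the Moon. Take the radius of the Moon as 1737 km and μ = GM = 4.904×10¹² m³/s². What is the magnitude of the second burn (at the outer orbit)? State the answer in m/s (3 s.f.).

r₁ = 1737 + 43.33 = 1780.3 km = 1.7803×10⁶ m.
r₂ = 1737 + 5534 = 7271.0 km = 7.2710×10⁶ m.
Transfer ellipse a_t = (r₁ + r₂)/2 = 4.526×10⁶ m.
At r₁: circular v_c1 = √(μ/r₁) = 1660 m/s; transfer-perilune v_p = √[μ(2/r₁ − 1/a_t)] = 2104 m/s.
At r₂: circular v_c2 = √(μ/r₂) = 821.3 m/s; transfer-apolune v_a = √[μ(2/r₂ − 1/a_t)] = 515.1 m/s.
Δv₂ = v_c2 − v_a = 306.2 m/s.

Δv ≈ 306 m/s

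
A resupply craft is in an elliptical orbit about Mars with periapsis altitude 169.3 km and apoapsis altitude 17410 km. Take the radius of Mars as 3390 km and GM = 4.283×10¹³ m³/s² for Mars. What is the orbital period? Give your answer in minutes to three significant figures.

T ≈ 680 minutes

r_p = 3390 + 169.3 = 3559.3 km = 3.5593×10⁶ m.
r_a = 3390 + 17410 = 20800 km = 2.0800×10⁷ m.
Semi-major axis a = (r_p + r_a)/2 = (3559.3 + 20800)/2 = 12180 km = 1.218×10⁷ m.
By Kepler's third law T = 2π√(a³/μ) = 2π × 6.495×10³ = 4.081×10⁴ s.
= 680.2 minutes.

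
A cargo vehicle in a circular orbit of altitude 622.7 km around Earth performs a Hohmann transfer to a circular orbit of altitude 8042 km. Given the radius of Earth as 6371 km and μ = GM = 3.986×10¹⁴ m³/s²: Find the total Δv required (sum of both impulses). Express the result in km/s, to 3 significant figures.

Δv_total ≈ 2.22 km/s

r₁ = 6371 + 622.7 = 6993.7 km = 6.9937×10⁶ m.
r₂ = 6371 + 8042 = 14413 km = 1.4413×10⁷ m.
Transfer ellipse a_t = (r₁ + r₂)/2 = 1.070×10⁷ m.
At r₁: circular v_c1 = √(μ/r₁) = 7549 m/s; transfer-perigee v_p = √[μ(2/r₁ − 1/a_t)] = 8761 m/s.
Δv₁ = v_p − v_c1 = 1211 m/s.
At r₂: circular v_c2 = √(μ/r₂) = 5259 m/s; transfer-apogee v_a = √[μ(2/r₂ − 1/a_t)] = 4251 m/s.
Δv₂ = v_c2 − v_a = 1008 m/s.
Total Δv = Δv₁ + Δv₂ = 2219 m/s = 2.219 km/s.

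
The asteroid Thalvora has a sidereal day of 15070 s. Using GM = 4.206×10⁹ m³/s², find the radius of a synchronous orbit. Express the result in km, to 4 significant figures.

r_sync ≈ 289.2 km

A synchronous orbit has period T, so by Kepler's third law a = (μT²/4π²)^(1/3).
μT²/4π² = 4.206×10⁹ × (1.507×10⁴)² / 39.48 = 2.420×10¹⁶ m³.
a = 2.892×10⁵ m = 289.23 km.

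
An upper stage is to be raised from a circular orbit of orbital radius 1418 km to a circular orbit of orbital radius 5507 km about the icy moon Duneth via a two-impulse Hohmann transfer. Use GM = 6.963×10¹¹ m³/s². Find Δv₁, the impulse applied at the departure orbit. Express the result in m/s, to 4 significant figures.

r₁ = 1418 km = 1.418×10⁶ m.
r₂ = 5507 km = 5.507×10⁶ m.
Transfer ellipse a_t = (r₁ + r₂)/2 = 3.462×10⁶ m.
At r₁: circular v_c1 = √(μ/r₁) = 700.7 m/s; transfer-periapsis v_p = √[μ(2/r₁ − 1/a_t)] = 883.7 m/s.
Δv₁ = v_p − v_c1 = 183.0 m/s.

Δv ≈ 183.0 m/s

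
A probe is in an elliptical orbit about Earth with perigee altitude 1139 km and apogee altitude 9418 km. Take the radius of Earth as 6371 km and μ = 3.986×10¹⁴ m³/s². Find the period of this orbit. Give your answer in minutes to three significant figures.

r_p = 6371 + 1139 = 7510.0 km = 7.5100×10⁶ m.
r_a = 6371 + 9418 = 15789 km = 1.5789×10⁷ m.
Semi-major axis a = (r_p + r_a)/2 = (7510.0 + 15789)/2 = 11650 km = 1.165×10⁷ m.
By Kepler's third law T = 2π√(a³/μ) = 2π × 1.992×10³ = 1.251×10⁴ s.
= 208.6 minutes.

T ≈ 209 minutes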